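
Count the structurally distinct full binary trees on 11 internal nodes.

This is counted by the nth Catalan number C_n. Here n = 11.
C_n = C(2n,n) - C(2n,n+1), so C_{11} = C(22,11) - C(22,12) = 705432 - 646646.

Final answer: C_{11} = 58786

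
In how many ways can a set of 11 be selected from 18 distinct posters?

C(18,11) = 18!/(11! x 7!).

Final answer: \binom{18}{11} = 31824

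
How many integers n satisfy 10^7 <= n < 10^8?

These are the integers in [10^7, 10^8), so the count is 10^8 - 10^7 = 9 x 10^7.

Final answer: 90000000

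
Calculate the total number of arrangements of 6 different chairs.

The number of ways to arrange 6 distinct objects is 6!.

Final answer: 6! = 720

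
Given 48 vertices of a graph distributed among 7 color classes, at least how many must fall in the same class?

By pigeonhole with 48 objects and 7 categories: ceiling(48/7).

Final answer: 7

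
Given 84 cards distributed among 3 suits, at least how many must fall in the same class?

By pigeonhole with 84 objects and 3 categories: ceiling(84/3).

Final answer: 28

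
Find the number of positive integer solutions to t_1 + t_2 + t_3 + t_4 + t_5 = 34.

Substitute t'_i = t_i - 1 (so t'_i >= 0). Then sum t'_i = 34 - 5 = 29.
Stars and bars: C(29+5-1, 5-1) = C(33,4).

Final answer: C(33,4) = 40920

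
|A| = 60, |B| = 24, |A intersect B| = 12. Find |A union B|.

|A union B| = |A| + |B| - |A intersect B| = 60 + 24 - 12.

Final answer: 72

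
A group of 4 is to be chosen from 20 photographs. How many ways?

C(20,4) = 20!/(4! x (20-4)!).

Final answer: C(20,4) = 4845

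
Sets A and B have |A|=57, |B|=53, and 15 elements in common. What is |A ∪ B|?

|A union B| = |A| + |B| - |A intersect B| = 57 + 53 - 15.

Final answer: 95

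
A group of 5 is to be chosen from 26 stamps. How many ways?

C(26,5) = 26!/(5! x 21!).

Final answer: \binom{26}{5} = 65780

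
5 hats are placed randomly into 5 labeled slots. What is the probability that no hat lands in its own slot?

D(n) = (n-1)(D(n-1) + D(n-2)), D(0)=1, D(1)=0.
Building up: D(2)=1, D(3)=2, D(4)=9, D(5)=44.
Total arrangements: 5! = 120.
Probability = D(5)/5! = 11/30.

Final answer: D(5)/5! = 44/120 = 0.366667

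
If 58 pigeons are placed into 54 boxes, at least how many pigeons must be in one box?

By the pigeonhole principle: ceiling(58/54).

Final answer: 2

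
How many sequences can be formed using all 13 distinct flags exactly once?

The number of ways to arrange 13 distinct objects is 13!.

Final answer: 13! = 6227020800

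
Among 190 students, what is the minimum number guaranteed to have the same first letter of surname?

There are 26 possible values for first letter of surname. With 190 students and 26 categories, by pigeonhole: ceiling(190/26).

Final answer: 8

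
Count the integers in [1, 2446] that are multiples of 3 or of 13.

Multiples of 3: 815. Multiples of 13: 188. Of both (lcm=39): 62.
By inclusion-exclusion: 815 + 188 - 62.

Final answer: 941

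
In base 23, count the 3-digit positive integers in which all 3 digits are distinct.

The leading digit has 22 choices (anything but zero); the next has 22 (anything but the first), then 21, and so on, one fewer each time.
Total: 22 x 22 x 21.

Final answer: 10164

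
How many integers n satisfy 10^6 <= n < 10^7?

The leading digit cannot be 0 (9 options); the other 6 digits can be anything (10 options each).
Total: 9 x 10^6.

Final answer: 9000000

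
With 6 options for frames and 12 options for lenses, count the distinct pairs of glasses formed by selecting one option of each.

By the multiplication principle: 6 x 12.

Final answer: 72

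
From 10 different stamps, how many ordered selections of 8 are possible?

P(10,8) = 10!/(10-8)! = 10!/2!.

Final answer: P(10,8) = 1814400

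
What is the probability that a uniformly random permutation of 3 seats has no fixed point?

Derangements satisfy D(n) = (n-1)(D(n-1) + D(n-2)), starting from D(0)=1, D(1)=0.
Building up: D(2)=1, D(3)=2.
Total arrangements: 3! = 6.
Probability = D(3)/3! = 1/3.

Final answer: D(3)/3! = 2/6 = 0.333333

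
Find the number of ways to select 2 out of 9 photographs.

C(9,2) = 9!/(2! x (9-2)!).

Final answer: C(9,2) = 36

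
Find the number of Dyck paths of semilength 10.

Total monotonic paths to (10,10): C(20,10) = 184756.
Reflecting each bad path at its first crossing gives a bijection with paths to (9,11): C(20,11) = 167960.
Valid Dyck paths: 184756 - 167960.
(These counts are the Catalan numbers.)

Final answer: C_{10} = 16796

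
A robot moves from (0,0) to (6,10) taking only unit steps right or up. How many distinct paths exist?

Each path has 6 right steps and 10 up steps in some order (16 steps total).
Choose which 10 of the 16 steps are up: C(16,10).

Final answer: C(16,10) = 8008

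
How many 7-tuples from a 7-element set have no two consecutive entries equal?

First character: 7 choices. Each subsequent: 6 choices (must differ from the previous one).
Total: 7 x 6^6.

Final answer: 7 x 6^{6} = 326592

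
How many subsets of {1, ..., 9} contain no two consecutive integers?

Condition on whether n belongs to the subset: if not, any valid subset of {1, ..., n-1} works (a(n-1)); if so, n-1 is excluded and the rest is a valid subset of {1, ..., n-2} (a(n-2)). Hence a(n) = a(n-1) + a(n-2), a(1)=2, a(2)=3.
Building up term by term: a(1)=2, a(2)=3, a(3)=5, a(4)=8, a(5)=13, a(6)=21, a(7)=34, a(8)=55, a(9)=89.

Final answer: 89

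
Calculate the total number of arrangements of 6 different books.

The number of ways to arrange 6 distinct objects is 6!.

Final answer: 6! = 720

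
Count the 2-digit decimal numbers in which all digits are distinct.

First digit: 9 (not 0). Second: 9 (not first). Third: 8, etc.
Total: 9 x 9.

Final answer: 81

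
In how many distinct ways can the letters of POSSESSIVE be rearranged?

Letters (E:2, I:1, O:1, P:1, S:4, V:1). Total letters: 10.
Permutations = 10!/(4! x 2!).

Final answer: 75600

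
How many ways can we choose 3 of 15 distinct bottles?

C(15,3) = 15!/(3! x (15-3)!).

Final answer: C(15,3) = 455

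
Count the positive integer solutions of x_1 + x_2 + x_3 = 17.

Substitute x'_i = x_i - 1 (so x'_i >= 0). Then sum x'_i = 17 - 3 = 14.
Stars and bars: C(14+3-1, 3-1) = C(16,2).

Final answer: C(16,2) = 120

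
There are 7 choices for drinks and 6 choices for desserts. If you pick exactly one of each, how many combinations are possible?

By the multiplication principle: 7 x 6.

Final answer: 42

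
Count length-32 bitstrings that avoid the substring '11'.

A valid string ends in 0 (append to any length-(n-1) valid string) or in 01 (append to any length-(n-2) valid string), so a(n) = a(n-1) + a(n-2) with a(1)=2, a(2)=3.
Iterating the recurrence: a(1)=2, a(2)=3, a(3)=5, a(4)=8, a(5)=13, a(6)=21, a(7)=34, a(8)=55, a(9)=89, a(10)=144, a(11)=233, a(12)=377, a(13)=610, a(14)=987, a(15)=1597, a(16)=2584, a(17)=4181, a(18)=6765, a(19)=10946, a(20)=17711, a(21)=28657, a(22)=46368, a(23)=75025, a(24)=121393, a(25)=196418, a(26)=317811, a(27)=514229, a(28)=832040, a(29)=1346269, a(30)=2178309, a(31)=3524578, a(32)=5702887.

Final answer: 5702887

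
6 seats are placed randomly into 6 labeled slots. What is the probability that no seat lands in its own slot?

D(n) = (n-1)(D(n-1) + D(n-2)), D(0)=1, D(1)=0.
Building up: D(2)=1, D(3)=2, D(4)=9, D(5)=44, D(6)=265.
Total arrangements: 6! = 720.
Probability = D(6)/6! = 53/144.

Final answer: D(6)/6! = 265/720 = 0.368056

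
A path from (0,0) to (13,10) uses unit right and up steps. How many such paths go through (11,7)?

Paths (0,0)->(11,7): C(18,7) = 31824.
Paths (11,7)->(13,10): C(5,3) = 10.
By multiplication principle: 31824 x 10.

Final answer: 318240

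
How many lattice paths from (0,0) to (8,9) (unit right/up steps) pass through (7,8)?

Paths (0,0)->(7,8): C(15,8) = 6435.
Paths (7,8)->(8,9): C(2,1) = 2.
By multiplication principle: 6435 x 2.

Final answer: 12870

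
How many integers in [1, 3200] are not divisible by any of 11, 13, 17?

|div by 11|=290, |div by 13|=246, |div by 17|=188.
|div by 11&13|=22, |div by 11&17|=17, |div by 13&17|=14, |div by all|=1.
By inclusion-exclusion, divisible by at least one: 290+246+188-22-17-14+1 = 672.
Not divisible by any: 3200 - 672.

Final answer: 2528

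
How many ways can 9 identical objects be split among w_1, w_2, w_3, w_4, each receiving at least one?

Substitute w'_i = w_i - 1 (so w'_i >= 0). Then sum w'_i = 9 - 4 = 5.
Stars and bars: C(5+4-1, 4-1) = C(8,3).

Final answer: C(8,3) = 56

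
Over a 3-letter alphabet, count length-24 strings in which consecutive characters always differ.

Let g(n) count such strings. g(1) = 3, and each valid string of length n-1 extends in 2 ways (any symbol but the last), so g(n) = 2 g(n-1).
Total: g(24) = 3 x 2^23.

Final answer: 3 x 2^{23} = 25165824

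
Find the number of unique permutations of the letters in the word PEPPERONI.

Letters (E:2, I:1, N:1, O:1, P:3, R:1). Total letters: 9.
Permutations = 9!/(3! x 2!).

Final answer: 30240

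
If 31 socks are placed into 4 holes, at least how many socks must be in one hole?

By the pigeonhole principle: ceiling(31/4).

Final answer: 8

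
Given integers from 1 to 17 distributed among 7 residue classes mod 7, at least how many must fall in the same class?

By pigeonhole with 17 objects and 7 categories: ceiling(17/7).

Final answer: 3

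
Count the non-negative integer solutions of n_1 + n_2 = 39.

Stars and bars with 39 stars and 1 bars:
C(39+2-1, 2-1) = C(40,1).

Final answer: C(40,1) = 40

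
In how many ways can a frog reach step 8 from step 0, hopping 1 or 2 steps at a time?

Let f(n) be the number of climbs. Removing the last move (1 or 2 steps) gives f(n) = f(n-1) + f(n-2); base cases f(1)=1, f(2)=2.
Building up term by term: f(1)=1, f(2)=2, f(3)=3, f(4)=5, f(5)=8, f(6)=13, f(7)=21, f(8)=34.

Final answer: 34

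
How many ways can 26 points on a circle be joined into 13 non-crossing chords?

This is a standard Catalan-number count: the answer is C_n. Here n = 26/2 = 13.
C_n = (2n)!/(n!(n+1)!), so C_{13} = 26!/(13! x 14!) = C(26,13)/14 = 10400600/14.

Final answer: C_{13} = 742900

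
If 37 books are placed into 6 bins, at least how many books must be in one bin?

By the pigeonhole principle: ceiling(37/6).

Final answer: 7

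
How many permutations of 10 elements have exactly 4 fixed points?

Choose which 4 elements are fixed: C(10,4) = 210.
Derange the remaining 6 using D(j) = (j-1)(D(j-1) + D(j-2)), D(0)=1, D(1)=0: D(2)=1, D(3)=2, D(4)=9, D(5)=44, D(6)=265.
Total: 210 x 265.

Final answer: C(10,4) D(6) = 55650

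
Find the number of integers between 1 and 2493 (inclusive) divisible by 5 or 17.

Multiples of 5: 498. Multiples of 17: 146. Of both (lcm=85): 29.
By inclusion-exclusion: 498 + 146 - 29.

Final answer: 615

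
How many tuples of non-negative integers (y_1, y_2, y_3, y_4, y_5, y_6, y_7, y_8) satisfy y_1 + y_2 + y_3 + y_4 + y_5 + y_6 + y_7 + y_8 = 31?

Stars and bars with 31 stars and 7 bars:
C(31+8-1, 8-1) = C(38,7).

Final answer: C(38,7) = 12620256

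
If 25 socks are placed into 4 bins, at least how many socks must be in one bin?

By the pigeonhole principle: ceiling(25/4).

Final answer: 7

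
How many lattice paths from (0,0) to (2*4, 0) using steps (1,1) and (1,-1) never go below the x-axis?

Total monotonic paths to (4,4): C(8,4) = 70.
Reflecting each bad path at its first crossing gives a bijection with paths to (3,5): C(8,5) = 56.
Valid Dyck paths: 70 - 56.
(This is the Catalan number C_{4}.)

Final answer: C_{4} = 14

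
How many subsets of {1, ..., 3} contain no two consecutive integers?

Condition on whether n belongs to the subset: if not, any valid subset of {1, ..., n-1} works (a(n-1)); if so, n-1 is excluded and the rest is a valid subset of {1, ..., n-2} (a(n-2)). Hence a(n) = a(n-1) + a(n-2), a(1)=2, a(2)=3.
Computing successive values: a(1)=2, a(2)=3, a(3)=5.

Final answer: 5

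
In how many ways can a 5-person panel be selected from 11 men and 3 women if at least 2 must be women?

Sum over valid woman counts:
C(3,2)C(11,3) = 495
C(3,3)C(11,2) = 55
Total: 495 + 55.

Final answer: 550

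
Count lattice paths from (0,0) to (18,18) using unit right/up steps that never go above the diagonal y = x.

Total monotonic paths to (18,18): C(36,18) = 9075135300.
A path is bad iff it touches y = x + 1; reflecting its initial segment maps bad paths bijectively onto all paths to (17,19), of which there are C(36,19) = 8597496600.
Valid Dyck paths: 9075135300 - 8597496600.
(This is the Catalan number C_{18}.)

Final answer: C_{18} = 477638700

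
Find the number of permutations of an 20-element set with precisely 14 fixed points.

Choose which 14 elements are fixed: C(20,14) = 38760.
Derange the remaining 6 using D(j) = (j-1)(D(j-1) + D(j-2)), D(0)=1, D(1)=0: D(2)=1, D(3)=2, D(4)=9, D(5)=44, D(6)=265.
Total: 38760 x 265.

Final answer: C(20,14) D(6) = 10271400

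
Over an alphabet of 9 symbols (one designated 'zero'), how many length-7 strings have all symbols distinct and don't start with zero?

The leading digit has 8 choices (anything but zero); the next has 8 (anything but the first), then 7, and so on, one fewer each time.
Total: 8 x 8 x 7 x 6 x 5 x 4 x 3.

Final answer: 161280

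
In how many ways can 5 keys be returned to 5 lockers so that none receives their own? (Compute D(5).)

D(n) = (n-1)(D(n-1) + D(n-2)), D(0)=1, D(1)=0.
D(2) = 1 x (0 + 1) = 1
D(3) = 2 x (1 + 0) = 2
D(4) = 3 x (2 + 1) = 9
D(5) = 4 x (D(4) + D(3)) = 4 x (9 + 2)

Final answer: D(5) = 44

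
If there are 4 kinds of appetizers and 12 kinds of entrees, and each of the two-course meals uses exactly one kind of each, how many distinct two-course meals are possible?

By the multiplication principle: 4 x 12.

Final answer: 48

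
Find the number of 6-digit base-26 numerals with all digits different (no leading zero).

The leading digit has 25 choices (anything but zero); the next has 25 (anything but the first), then 24, and so on, one fewer each time.
Total: 25 x 25 x 24 x 23 x 22 x 21.

Final answer: 159390000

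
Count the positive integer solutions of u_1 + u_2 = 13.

Substitute u'_i = u_i - 1 (so u'_i >= 0). Then sum u'_i = 13 - 2 = 11.
Stars and bars: C(11+2-1, 2-1) = C(12,1).

Final answer: C(12,1) = 12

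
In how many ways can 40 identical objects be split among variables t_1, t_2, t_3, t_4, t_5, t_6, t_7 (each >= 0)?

Stars and bars with 40 stars and 6 bars:
C(40+7-1, 7-1) = C(46,6).

Final answer: C(46,6) = 9366819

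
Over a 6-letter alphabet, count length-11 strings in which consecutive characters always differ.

Let g(n) count such strings. g(1) = 6, and each valid string of length n-1 extends in 5 ways (any symbol but the last), so g(n) = 5 g(n-1).
Total: g(11) = 6 x 5^10.

Final answer: 6 x 5^{10} = 58593750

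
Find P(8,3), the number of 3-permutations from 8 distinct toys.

P(8,3) = 8!/(8-3)! = 8!/5!.

Final answer: P(8,3) = 336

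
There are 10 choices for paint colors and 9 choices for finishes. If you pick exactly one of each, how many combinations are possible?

By the multiplication principle: 10 x 9.

Final answer: 90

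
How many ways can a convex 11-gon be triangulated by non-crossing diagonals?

This is counted by the nth Catalan number C_n. Here n = 11 - 2 = 9.
C_n = C(2n,n)/(n+1), so C_{9} = C(18,9)/10 = 48620/10.

Final answer: C_{9} = 4862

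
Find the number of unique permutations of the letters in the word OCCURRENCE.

Letters (C:3, E:2, N:1, O:1, R:2, U:1). Total letters: 10.
Permutations = 10!/(3! x 2! x 2!).

Final answer: 151200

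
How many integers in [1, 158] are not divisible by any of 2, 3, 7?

|div by 2|=79, |div by 3|=52, |div by 7|=22.
|div by 2&3|=26, |div by 2&7|=11, |div by 3&7|=7, |div by all|=3.
By inclusion-exclusion, divisible by at least one: 79+52+22-26-11-7+3 = 112.
Not divisible by any: 158 - 112.

Final answer: 46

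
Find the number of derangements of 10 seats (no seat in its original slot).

D(n) = (n-1)(D(n-1) + D(n-2)), D(0)=1, D(1)=0.
D(2) = 1 x (0 + 1) = 1
D(3) = 2 x (1 + 0) = 2
D(4) = 3 x (2 + 1) = 9
D(5) = 4 x (9 + 2) = 44
D(6) = 5 x (44 + 9) = 265
D(7) = 6 x (265 + 44) = 1854
D(8) = 7 x (1854 + 265) = 14833
D(9) = 8 x (14833 + 1854) = 133496
D(10) = 9 x (D(9) + D(8)) = 9 x (133496 + 14833)

Final answer: D(10) = 1334961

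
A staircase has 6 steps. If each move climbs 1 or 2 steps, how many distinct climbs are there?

Condition on the final move: it is a 1-step (f(n-1) ways to get there) or a 2-step (f(n-2) ways), so f(n) = f(n-1) + f(n-2), with f(1)=1, f(2)=2.
Iterating the recurrence: f(1)=1, f(2)=2, f(3)=3, f(4)=5, f(5)=8, f(6)=13.

Final answer: 13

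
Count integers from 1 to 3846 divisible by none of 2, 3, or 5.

|div by 2|=1923, |div by 3|=1282, |div by 5|=769.
|div by 2&3|=641, |div by 2&5|=384, |div by 3&5|=256, |div by all|=128.
By inclusion-exclusion, divisible by at least one: 1923+1282+769-641-384-256+128 = 2821.
Not divisible by any: 3846 - 2821.

Final answer: 1025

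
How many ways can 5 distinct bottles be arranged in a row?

The number of ways to arrange 5 distinct objects is 5!.

Final answer: 5! = 120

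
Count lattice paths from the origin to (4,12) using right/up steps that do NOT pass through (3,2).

Total paths to (4,12): C(16,12) = 1820.
Paths through (3,2): C(5,2) x C(11,10) = 110.
Avoiding (3,2): 1820 - 110.

Final answer: 1710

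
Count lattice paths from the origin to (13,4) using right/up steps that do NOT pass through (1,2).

Total paths to (13,4): C(17,4) = 2380.
Paths through (1,2): C(3,2) x C(14,2) = 273.
Avoiding (1,2): 2380 - 273.

Final answer: 2107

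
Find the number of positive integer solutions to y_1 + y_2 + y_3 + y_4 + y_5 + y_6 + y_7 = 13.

Substitute y'_i = y_i - 1 (so y'_i >= 0). Then sum y'_i = 13 - 7 = 6.
Stars and bars: C(6+7-1, 7-1) = C(12,6).

Final answer: C(12,6) = 924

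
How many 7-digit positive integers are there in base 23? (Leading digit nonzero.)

These are the integers in [23^6, 23^7), so the count is 23^7 - 23^6 = 22 x 23^6.

Final answer: 3256789558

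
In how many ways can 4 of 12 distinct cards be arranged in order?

P(12,4) = 12!/(12-4)! = 12!/8!.

Final answer: P(12,4) = 11880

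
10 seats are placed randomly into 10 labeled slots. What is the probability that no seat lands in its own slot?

D(n) = (n-1)(D(n-1) + D(n-2)), D(0)=1, D(1)=0.
Building up: D(2)=1, D(3)=2, D(4)=9, D(5)=44, D(6)=265, D(7)=1854, D(8)=14833, D(9)=133496, D(10)=1334961.
Total arrangements: 10! = 3628800.
Probability = D(10)/10! = 16481/44800.

Final answer: D(10)/10! = 1334961/3628800 = 0.367879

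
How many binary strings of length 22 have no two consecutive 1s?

Let a(n) count valid strings. If the last bit is 0 the prefix is any valid string of length n-1; if it is 1 the string must end in 01 with a valid prefix of length n-2. So a(n) = a(n-1) + a(n-2), a(1)=2, a(2)=3.
Computing successive values: a(1)=2, a(2)=3, a(3)=5, a(4)=8, a(5)=13, a(6)=21, a(7)=34, a(8)=55, a(9)=89, a(10)=144, a(11)=233, a(12)=377, a(13)=610, a(14)=987, a(15)=1597, a(16)=2584, a(17)=4181, a(18)=6765, a(19)=10946, a(20)=17711, a(21)=28657, a(22)=46368.

Final answer: 46368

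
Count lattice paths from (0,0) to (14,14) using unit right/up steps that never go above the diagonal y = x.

Total monotonic paths to (14,14): C(28,14) = 40116600.
By the reflection principle, paths that go above the diagonal number C(28,15) = 37442160.
Valid Dyck paths: 40116600 - 37442160.
(Equivalently, C_{14} = C(28,14)/15 = 40116600/15.)

Final answer: C_{14} = 2674440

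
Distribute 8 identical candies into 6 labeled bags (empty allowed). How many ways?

Stars and bars: C(n+k-1, k-1) = C(13,5).

Final answer: C(13,5) = 1287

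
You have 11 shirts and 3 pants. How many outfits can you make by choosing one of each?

By the multiplication principle: 11 x 3.

Final answer: 33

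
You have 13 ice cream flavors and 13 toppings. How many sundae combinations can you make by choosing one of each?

By the multiplication principle: 13 x 13.

Final answer: 169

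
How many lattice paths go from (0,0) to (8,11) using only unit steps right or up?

Each path has 8 right steps and 11 up steps in some order (19 steps total).
Choose which 11 of the 19 steps are up: C(19,11).

Final answer: C(19,11) = 75582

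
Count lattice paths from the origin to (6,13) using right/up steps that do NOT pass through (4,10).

Total paths to (6,13): C(19,13) = 27132.
Paths through (4,10): C(14,10) x C(5,3) = 10010.
Avoiding (4,10): 27132 - 10010.

Final answer: 17122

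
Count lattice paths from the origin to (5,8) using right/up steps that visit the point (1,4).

Paths (0,0)->(1,4): C(5,4) = 5.
Paths (1,4)->(5,8): C(8,4) = 70.
By multiplication principle: 5 x 70.

Final answer: 350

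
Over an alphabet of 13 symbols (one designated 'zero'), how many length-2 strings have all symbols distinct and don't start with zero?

First digit: 12 (nonzero). Second: 12 (not first). Third: 11, etc.
Total: 12 x 12.

Final answer: 144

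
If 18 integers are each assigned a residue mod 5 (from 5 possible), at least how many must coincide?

There are 5 possible values for residue mod 5. With 18 integers and 5 categories, by pigeonhole: ceiling(18/5).

Final answer: 4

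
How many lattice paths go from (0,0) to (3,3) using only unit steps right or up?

Each path has 3 right steps and 3 up steps in some order (6 steps total).
Choose which 3 of the 6 steps are up: C(6,3).

Final answer: C(6,3) = 20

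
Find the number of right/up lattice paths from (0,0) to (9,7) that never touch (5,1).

Total paths to (9,7): C(16,7) = 11440.
Paths through (5,1): C(6,1) x C(10,6) = 1260.
Avoiding (5,1): 11440 - 1260.

Final answer: 10180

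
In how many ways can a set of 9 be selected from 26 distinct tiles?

C(26,9) = 26!/(9! x 17!).

Final answer: \binom{26}{9} = 3124550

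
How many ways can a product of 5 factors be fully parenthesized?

The structures are counted by the Catalan number C_n. Here n = 5 - 1 = 4.
C_n = C(2n,n) - C(2n,n+1), so C_{4} = C(8,4) - C(8,5) = 70 - 56.

Final answer: C_{4} = 14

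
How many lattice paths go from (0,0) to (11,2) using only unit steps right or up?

Each path has 11 right steps and 2 up steps in some order (13 steps total).
Choose which 2 of the 13 steps are up: C(13,2).

Final answer: C(13,2) = 78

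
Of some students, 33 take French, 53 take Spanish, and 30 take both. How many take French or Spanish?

|A union B| = |A| + |B| - |A intersect B| = 33 + 53 - 30.

Final answer: 56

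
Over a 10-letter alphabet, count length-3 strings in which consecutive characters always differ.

First character: 10 choices. Each subsequent: 9 choices (must differ from the previous one).
Total: 10 x 9^2.

Final answer: 10 x 9^{2} = 810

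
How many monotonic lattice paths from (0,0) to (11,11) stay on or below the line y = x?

Total monotonic paths to (11,11): C(22,11) = 705432.
Paths that cross above y=x (reflection bijection): C(22,12) = 646646.
Valid Dyck paths: 705432 - 646646.
(Equivalently, C_{11} = C(22,11)/12 = 705432/12.)

Final answer: C_{11} = 58786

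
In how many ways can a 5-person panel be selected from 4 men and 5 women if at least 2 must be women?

Sum over valid woman counts:
C(5,2)C(4,3) = 40
C(5,3)C(4,2) = 60
C(5,4)C(4,1) = 20
C(5,5)C(4,0) = 1
Total: 40 + 60 + 20 + 1.

Final answer: 121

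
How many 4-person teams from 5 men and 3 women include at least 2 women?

Sum over valid woman counts:
C(3,2)C(5,2) = 30
C(3,3)C(5,1) = 5
Total: 30 + 5.

Final answer: 35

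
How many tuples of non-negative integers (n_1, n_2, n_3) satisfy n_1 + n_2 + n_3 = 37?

Stars and bars with 37 stars and 2 bars:
C(37+3-1, 3-1) = C(39,2).

Final answer: C(39,2) = 741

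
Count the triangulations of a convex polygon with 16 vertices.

This is a standard Catalan-number count: the answer is C_n. Here n = 16 - 2 = 14.
C_n = C(2n,n)/(n+1), so C_{14} = C(28,14)/15 = 40116600/15.

Final answer: C_{14} = 2674440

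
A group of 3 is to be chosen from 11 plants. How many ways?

C(11,3) = 11!/(3! x 8!).

Final answer: \binom{11}{3} = 165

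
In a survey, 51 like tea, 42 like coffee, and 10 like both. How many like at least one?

|A union B| = |A| + |B| - |A intersect B| = 51 + 42 - 10.

Final answer: 83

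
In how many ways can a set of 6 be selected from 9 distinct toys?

C(9,6) = 9!/(6! x (9-6)!).

Final answer: C(9,6) = 84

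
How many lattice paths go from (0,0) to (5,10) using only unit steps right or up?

Each path has 5 right steps and 10 up steps in some order (15 steps total).
Choose which 10 of the 15 steps are up: C(15,10).

Final answer: C(15,10) = 3003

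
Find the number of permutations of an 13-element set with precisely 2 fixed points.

Choose which 2 elements are fixed: C(13,2) = 78.
Derange the remaining 11 using D(j) = (j-1)(D(j-1) + D(j-2)), D(0)=1, D(1)=0: D(2)=1, D(3)=2, D(4)=9, D(5)=44, D(6)=265, D(7)=1854, D(8)=14833, D(9)=133496, D(10)=1334961, D(11)=14684570.
Total: 78 x 14684570.

Final answer: C(13,2) D(11) = 1145396460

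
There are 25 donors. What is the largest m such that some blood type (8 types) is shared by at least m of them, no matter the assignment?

There are 8 possible values for blood type (8 types). With 25 donors and 8 categories, by pigeonhole: ceiling(25/8).

Final answer: 4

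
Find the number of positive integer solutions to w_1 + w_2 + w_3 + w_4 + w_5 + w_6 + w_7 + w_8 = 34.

Substitute w'_i = w_i - 1 (so w'_i >= 0). Then sum w'_i = 34 - 8 = 26.
Stars and bars: C(26+8-1, 8-1) = C(33,7).

Final answer: C(33,7) = 4272048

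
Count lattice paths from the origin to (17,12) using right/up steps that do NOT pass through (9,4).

Total paths to (17,12): C(29,12) = 51895935.
Paths through (9,4): C(13,4) x C(16,8) = 9202050.
Avoiding (9,4): 51895935 - 9202050.

Final answer: 42693885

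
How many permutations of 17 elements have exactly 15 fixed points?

Choose which 15 elements are fixed: C(17,15) = 136.
Derange the remaining 2 using D(j) = (j-1)(D(j-1) + D(j-2)), D(0)=1, D(1)=0: D(2)=1.
Total: 136 x 1.

Final answer: C(17,15) D(2) = 136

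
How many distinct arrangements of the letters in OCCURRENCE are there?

Letters (C:3, E:2, N:1, O:1, R:2, U:1). Total letters: 10.
Permutations = 10!/(3! x 2! x 2!).

Final answer: 151200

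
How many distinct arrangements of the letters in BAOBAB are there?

Letters (A:2, B:3, O:1). Total letters: 6.
Permutations = 6!/(3! x 2!).

Final answer: 60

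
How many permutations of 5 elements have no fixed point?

Use the recurrence D(n) = (n-1)(D(n-1) + D(n-2)) with D(0)=1, D(1)=0.
Building up: D(2)=1, D(3)=2, D(4)=9.
D(5) = 4 x (D(4) + D(3)) = 4 x (9 + 2).

Final answer: D(5) = 44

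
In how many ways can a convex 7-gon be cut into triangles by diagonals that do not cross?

This is counted by the nth Catalan number C_n. Here n = 7 - 2 = 5.
Using C_0 = 1 and C_(k+1) = C_k x 2(2k+1)/(k+2), build up term by term: C_1=1, C_2=2, C_3=5, C_4=14, C_5=42.

Final answer: C_{5} = 42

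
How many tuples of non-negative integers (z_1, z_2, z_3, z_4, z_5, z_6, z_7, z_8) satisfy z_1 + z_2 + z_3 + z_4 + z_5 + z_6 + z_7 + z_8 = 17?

Stars and bars with 17 stars and 7 bars:
C(17+8-1, 8-1) = C(24,7).

Final answer: C(24,7) = 346104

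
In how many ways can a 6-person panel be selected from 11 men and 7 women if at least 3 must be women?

Sum over valid woman counts:
C(7,3)C(11,3) = 5775
C(7,4)C(11,2) = 1925
C(7,5)C(11,1) = 231
C(7,6)C(11,0) = 7
Total: 5775 + 1925 + 231 + 7.

Final answer: 7938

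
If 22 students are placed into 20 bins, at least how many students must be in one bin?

By the pigeonhole principle: ceiling(22/20).

Final answer: 2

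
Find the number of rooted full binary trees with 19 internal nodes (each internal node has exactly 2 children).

This is counted by the nth Catalan number C_n. Here n = 19.
C_n = C(2n,n)/(n+1), so C_{19} = C(38,19)/20 = 35345263800/20.

Final answer: C_{19} = 1767263190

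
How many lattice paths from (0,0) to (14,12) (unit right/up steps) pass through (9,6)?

Paths (0,0)->(9,6): C(15,6) = 5005.
Paths (9,6)->(14,12): C(11,6) = 462.
By multiplication principle: 5005 x 462.

Final answer: 2312310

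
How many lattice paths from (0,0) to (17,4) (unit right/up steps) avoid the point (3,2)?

Total paths to (17,4): C(21,4) = 5985.
Paths through (3,2): C(5,2) x C(16,2) = 1200.
Avoiding (3,2): 5985 - 1200.

Final answer: 4785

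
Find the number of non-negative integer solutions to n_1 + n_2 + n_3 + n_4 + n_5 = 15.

Stars and bars with 15 stars and 4 bars:
C(15+5-1, 5-1) = C(19,4).

Final answer: C(19,4) = 3876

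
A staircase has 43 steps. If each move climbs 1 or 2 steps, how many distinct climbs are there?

Condition on the final move: it is a 1-step (f(n-1) ways to get there) or a 2-step (f(n-2) ways), so f(n) = f(n-1) + f(n-2), with f(1)=1, f(2)=2.
Building up term by term: f(1)=1, f(2)=2, f(3)=3, f(4)=5, f(5)=8, f(6)=13, f(7)=21, f(8)=34, f(9)=55, f(10)=89, f(11)=144, f(12)=233, f(13)=377, f(14)=610, f(15)=987, f(16)=1597, f(17)=2584, f(18)=4181, f(19)=6765, f(20)=10946, f(21)=17711, f(22)=28657, f(23)=46368, f(24)=75025, f(25)=121393, f(26)=196418, f(27)=317811, f(28)=514229, f(29)=832040, f(30)=1346269, f(31)=2178309, f(32)=3524578, f(33)=5702887, f(34)=9227465, f(35)=14930352, f(36)=24157817, f(37)=39088169, f(38)=63245986, f(39)=102334155, f(40)=165580141, f(41)=267914296, f(42)=433494437, f(43)=701408733.

Final answer: 701408733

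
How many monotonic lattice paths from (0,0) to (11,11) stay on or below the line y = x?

Total monotonic paths to (11,11): C(22,11) = 705432.
A path is bad iff it touches y = x + 1; reflecting its initial segment maps bad paths bijectively onto all paths to (10,12), of which there are C(22,12) = 646646.
Valid Dyck paths: 705432 - 646646.
(Check: C(22,11) - C(22,12) = C(22,11)/12, the Catalan number C_{11}.)

Final answer: C_{11} = 58786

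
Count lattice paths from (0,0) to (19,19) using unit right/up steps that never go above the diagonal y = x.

Total monotonic paths to (19,19): C(38,19) = 35345263800.
Paths that cross above y=x (reflection bijection): C(38,20) = 33578000610.
Valid Dyck paths: 35345263800 - 33578000610.
(Check: C(38,19) - C(38,20) = C(38,19)/20, the Catalan number C_{19}.)

Final answer: C_{19} = 1767263190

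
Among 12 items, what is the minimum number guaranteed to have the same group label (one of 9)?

There are 9 possible values for group label (one of 9). With 12 items and 9 categories, by pigeonhole: ceiling(12/9).

Final answer: 2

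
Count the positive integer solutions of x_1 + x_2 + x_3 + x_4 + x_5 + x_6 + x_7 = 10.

Substitute x'_i = x_i - 1 (so x'_i >= 0). Then sum x'_i = 10 - 7 = 3.
Stars and bars: C(3+7-1, 7-1) = C(9,6).

Final answer: C(9,6) = 84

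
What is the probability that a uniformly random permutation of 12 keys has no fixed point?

D(n) = (n-1)(D(n-1) + D(n-2)), D(0)=1, D(1)=0.
Building up: D(2)=1, D(3)=2, D(4)=9, D(5)=44, D(6)=265, D(7)=1854, D(8)=14833, D(9)=133496, D(10)=1334961, D(11)=14684570, D(12)=176214841.
Total arrangements: 12! = 479001600.
Probability = D(12)/12! = 16019531/43545600.

Final answer: D(12)/12! = 176214841/479001600 = 0.367879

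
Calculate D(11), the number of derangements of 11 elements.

Use the recurrence D(n) = (n-1)(D(n-1) + D(n-2)) with D(0)=1, D(1)=0.
D(2) = 1 x (0 + 1) = 1
D(3) = 2 x (1 + 0) = 2
D(4) = 3 x (2 + 1) = 9
D(5) = 4 x (9 + 2) = 44
D(6) = 5 x (44 + 9) = 265
D(7) = 6 x (265 + 44) = 1854
D(8) = 7 x (1854 + 265) = 14833
D(9) = 8 x (14833 + 1854) = 133496
D(10) = 9 x (133496 + 14833) = 1334961
D(11) = 10 x (D(10) + D(9)) = 10 x (1334961 + 133496)

Final answer: D(11) = 14684570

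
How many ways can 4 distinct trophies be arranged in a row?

The number of ways to arrange 4 distinct objects is 4!.

Final answer: 4! = 24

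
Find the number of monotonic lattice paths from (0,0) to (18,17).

Each path has 18 right steps and 17 up steps in some order (35 steps total).
Choose which 17 of the 35 steps are up: C(35,17).

Final answer: C(35,17) = 4537567650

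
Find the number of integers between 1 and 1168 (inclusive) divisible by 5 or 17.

Multiples of 5: 233. Multiples of 17: 68. Of both (lcm=85): 13.
By inclusion-exclusion: 233 + 68 - 13.

Final answer: 288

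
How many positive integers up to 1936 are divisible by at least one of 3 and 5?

Multiples of 3: 645. Multiples of 5: 387. Of both (lcm=15): 129.
By inclusion-exclusion: 645 + 387 - 129.

Final answer: 903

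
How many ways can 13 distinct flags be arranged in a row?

The number of ways to arrange 13 distinct objects is 13!.

Final answer: 13! = 6227020800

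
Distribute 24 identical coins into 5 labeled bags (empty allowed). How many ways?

Stars and bars: C(n+k-1, k-1) = C(28,4).

Final answer: C(28,4) = 20475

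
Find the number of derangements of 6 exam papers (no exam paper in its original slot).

Use the recurrence D(n) = (n-1)(D(n-1) + D(n-2)) with D(0)=1, D(1)=0.
D(2) = 1 x (0 + 1) = 1
D(3) = 2 x (1 + 0) = 2
D(4) = 3 x (2 + 1) = 9
D(5) = 4 x (9 + 2) = 44
D(6) = 5 x (D(5) + D(4)) = 5 x (44 + 9)

Final answer: D(6) = 265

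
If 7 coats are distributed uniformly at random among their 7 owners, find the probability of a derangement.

Derangements satisfy D(n) = (n-1)(D(n-1) + D(n-2)), starting from D(0)=1, D(1)=0.
Building up: D(2)=1, D(3)=2, D(4)=9, D(5)=44, D(6)=265, D(7)=1854.
Total arrangements: 7! = 5040.
Probability = D(7)/7! = 103/280.

Final answer: D(7)/7! = 1854/5040 = 0.367857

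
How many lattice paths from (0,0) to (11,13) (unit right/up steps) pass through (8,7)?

Paths (0,0)->(8,7): C(15,7) = 6435.
Paths (8,7)->(11,13): C(9,6) = 84.
By multiplication principle: 6435 x 84.

Final answer: 540540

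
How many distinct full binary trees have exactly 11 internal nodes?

This is a standard Catalan-number count: the answer is C_n. Here n = 11.
C_n = C(2n,n) - C(2n,n+1), so C_{11} = C(22,11) - C(22,12) = 705432 - 646646.

Final answer: C_{11} = 58786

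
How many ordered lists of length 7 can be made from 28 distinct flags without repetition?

P(28,7) = 28!/(28-7)! = 28!/21!.

Final answer: P(28,7) = 5967561600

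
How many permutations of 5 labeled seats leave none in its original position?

Derangements satisfy D(n) = (n-1)(D(n-1) + D(n-2)), starting from D(0)=1, D(1)=0.
D(2) = 1 x (0 + 1) = 1
D(3) = 2 x (1 + 0) = 2
D(4) = 3 x (2 + 1) = 9
D(5) = 4 x (D(4) + D(3)) = 4 x (9 + 2)

Final answer: D(5) = 44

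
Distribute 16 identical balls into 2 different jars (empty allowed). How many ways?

Stars and bars: C(n+k-1, k-1) = C(17,1).

Final answer: C(17,1) = 17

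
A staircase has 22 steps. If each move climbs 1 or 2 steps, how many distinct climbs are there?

Let f(n) count the ways. The last step is size 1 or 2, so f(n) = f(n-1) + f(n-2) with f(1)=1, f(2)=2.
Building up term by term: f(1)=1, f(2)=2, f(3)=3, f(4)=5, f(5)=8, f(6)=13, f(7)=21, f(8)=34, f(9)=55, f(10)=89, f(11)=144, f(12)=233, f(13)=377, f(14)=610, f(15)=987, f(16)=1597, f(17)=2584, f(18)=4181, f(19)=6765, f(20)=10946, f(21)=17711, f(22)=28657.

Final answer: 28657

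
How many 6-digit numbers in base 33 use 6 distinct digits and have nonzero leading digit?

First digit: 32 (nonzero). Second: 32 (not first). Third: 31, etc.
Total: 32 x 32 x 31 x 30 x 29 x 28.

Final answer: 773283840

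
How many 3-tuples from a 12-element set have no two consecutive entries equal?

Let g(n) count such strings. g(1) = 12, and each valid string of length n-1 extends in 11 ways (any symbol but the last), so g(n) = 11 g(n-1).
Total: g(3) = 12 x 11^2.

Final answer: 12 x 11^{2} = 1452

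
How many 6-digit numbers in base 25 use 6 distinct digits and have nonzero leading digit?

First digit: 24 (nonzero). Second: 24 (not first). Third: 23, etc.
Total: 24 x 24 x 23 x 22 x 21 x 20.

Final answer: 122411520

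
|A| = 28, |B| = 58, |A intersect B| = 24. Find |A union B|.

|A union B| = |A| + |B| - |A intersect B| = 28 + 58 - 24.

Final answer: 62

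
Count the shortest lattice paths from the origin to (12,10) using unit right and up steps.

Each path has 12 right steps and 10 up steps in some order (22 steps total).
Choose which 10 of the 22 steps are up: C(22,10).

Final answer: C(22,10) = 646646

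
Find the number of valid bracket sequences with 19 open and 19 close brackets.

This is a standard Catalan-number count: the answer is C_n. Here n = 19 (pairs).
C_n = C(2n,n) - C(2n,n+1), so C_{19} = C(38,19) - C(38,20) = 35345263800 - 33578000610.

Final answer: C_{19} = 1767263190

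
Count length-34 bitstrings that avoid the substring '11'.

Classify by the final bit: ...0 gives a(n-1) strings, ...01 gives a(n-2) strings. Thus a(n) = a(n-1) + a(n-2) with a(1)=2, a(2)=3.
Computing successive values: a(1)=2, a(2)=3, a(3)=5, a(4)=8, a(5)=13, a(6)=21, a(7)=34, a(8)=55, a(9)=89, a(10)=144, a(11)=233, a(12)=377, a(13)=610, a(14)=987, a(15)=1597, a(16)=2584, a(17)=4181, a(18)=6765, a(19)=10946, a(20)=17711, a(21)=28657, a(22)=46368, a(23)=75025, a(24)=121393, a(25)=196418, a(26)=317811, a(27)=514229, a(28)=832040, a(29)=1346269, a(30)=2178309, a(31)=3524578, a(32)=5702887, a(33)=9227465, a(34)=14930352.

Final answer: 14930352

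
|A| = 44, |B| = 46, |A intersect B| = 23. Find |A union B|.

|A union B| = |A| + |B| - |A intersect B| = 44 + 46 - 23.

Final answer: 67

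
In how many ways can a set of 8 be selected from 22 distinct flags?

C(22,8) = 22!/(8! x (22-8)!).

Final answer: C(22,8) = 319770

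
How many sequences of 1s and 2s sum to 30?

Let f(n) be the number of climbs. Removing the last move (1 or 2 steps) gives f(n) = f(n-1) + f(n-2); base cases f(1)=1, f(2)=2.
Iterating the recurrence: f(1)=1, f(2)=2, f(3)=3, f(4)=5, f(5)=8, f(6)=13, f(7)=21, f(8)=34, f(9)=55, f(10)=89, f(11)=144, f(12)=233, f(13)=377, f(14)=610, f(15)=987, f(16)=1597, f(17)=2584, f(18)=4181, f(19)=6765, f(20)=10946, f(21)=17711, f(22)=28657, f(23)=46368, f(24)=75025, f(25)=121393, f(26)=196418, f(27)=317811, f(28)=514229, f(29)=832040, f(30)=1346269.

Final answer: 1346269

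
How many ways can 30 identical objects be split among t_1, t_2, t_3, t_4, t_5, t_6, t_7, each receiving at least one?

Substitute t'_i = t_i - 1 (so t'_i >= 0). Then sum t'_i = 30 - 7 = 23.
Stars and bars: C(23+7-1, 7-1) = C(29,6).

Final answer: C(29,6) = 475020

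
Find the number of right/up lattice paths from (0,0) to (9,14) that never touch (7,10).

Total paths to (9,14): C(23,14) = 817190.
Paths through (7,10): C(17,10) x C(6,4) = 291720.
Avoiding (7,10): 817190 - 291720.

Final answer: 525470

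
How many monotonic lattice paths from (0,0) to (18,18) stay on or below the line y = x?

Total monotonic paths to (18,18): C(36,18) = 9075135300.
Reflecting each bad path at its first crossing gives a bijection with paths to (17,19): C(36,19) = 8597496600.
Valid Dyck paths: 9075135300 - 8597496600.
(Equivalently, C_{18} = C(36,18)/19 = 9075135300/19.)

Final answer: C_{18} = 477638700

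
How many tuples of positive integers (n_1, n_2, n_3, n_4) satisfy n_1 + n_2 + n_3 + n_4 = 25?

Substitute n'_i = n_i - 1 (so n'_i >= 0). Then sum n'_i = 25 - 4 = 21.
Stars and bars: C(21+4-1, 4-1) = C(24,3).

Final answer: C(24,3) = 2024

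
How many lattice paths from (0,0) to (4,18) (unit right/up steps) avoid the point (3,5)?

Total paths to (4,18): C(22,18) = 7315.
Paths through (3,5): C(8,5) x C(14,13) = 784.
Avoiding (3,5): 7315 - 784.

Final answer: 6531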